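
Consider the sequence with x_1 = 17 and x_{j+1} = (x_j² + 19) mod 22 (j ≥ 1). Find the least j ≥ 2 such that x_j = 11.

Computing terms: x_1 = 17; x_2 = 0; x_3 = 19; x_4 = 6; x_5 = 11; x_6 = 8; x_7 = 17.
The sequence repeats with period 6.
The value 11 first appears (with j ≥ 2) at x_5.

5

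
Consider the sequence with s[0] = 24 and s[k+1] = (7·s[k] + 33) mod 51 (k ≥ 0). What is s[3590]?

We have s[0] = 24,  s[1] = 48,  s[2] = 12,  s[3] = 15,  s[4] = 36,  s[5] = 30,  s[6] = 39,  s[7] = 0,  s[8] = 33,  s[9] = 9,  s[10] = 45,  s[11] = 42,  s[12] = 21,  s[13] = 27,  s[14] = 18,  s[15] = 6,  s[16] = 24.
The sequence repeats with period 16.
(3590 - 0) mod 16 = 6, so s[3590] = s[6] = 39.

39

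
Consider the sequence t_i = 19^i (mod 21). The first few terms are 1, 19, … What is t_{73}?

19

t_0 = 1; t_1 = 19; t_2 = 4; t_3 = 13; t_4 = 16; t_5 = 10; t_6 = 1.
Since t_6 = t_0 = 1, the sequence is periodic with period 6.
(73 - 0) mod 6 = 1, so t_{73} = t_1 = 19.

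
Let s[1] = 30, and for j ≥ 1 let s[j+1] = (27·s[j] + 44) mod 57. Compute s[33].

s[1] = 30,  s[2] = 56,  s[3] = 17,  s[4] = 47,  s[5] = 2,  s[6] = 41,  s[7] = 11,  s[8] = 56.
Since s[8] = s[2] = 56, the sequence is eventually periodic: after a pre-period of length 1 it cycles with period 6.
For j ≥ 2, s[j] depends only on (j - 2) mod 6. (33 - 2) mod 6 = 1, so s[33] = s[3] = 17.

17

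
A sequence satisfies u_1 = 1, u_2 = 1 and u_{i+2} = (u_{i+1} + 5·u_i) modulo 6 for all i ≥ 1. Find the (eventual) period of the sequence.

6

Computing terms: u_1 = 1; u_2 = 1; u_3 = 0; u_4 = 5; u_5 = 5; u_6 = 0; u_7 = 1; u_8 = 1.
The sequence repeats with period 6.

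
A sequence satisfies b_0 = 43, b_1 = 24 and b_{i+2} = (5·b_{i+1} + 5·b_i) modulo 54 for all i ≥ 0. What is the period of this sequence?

We have b_0 = 43; b_1 = 24; b_2 = 11; b_3 = 13; b_4 = 12; b_5 = 17; b_6 = 37; b_7 = 0; b_8 = 23; b_9 = 7; b_{10} = 42; b_{11} = 29; b_{12} = 31; b_{13} = 30; b_{14} = 35; b_{15} = 1; b_{16} = 18; b_{17} = 41; b_{18} = 25; b_{19} = 6; b_{20} = 47; b_{21} = 49; b_{22} = 48; b_{23} = 53; b_{24} = 19; b_{25} = 36; b_{26} = 5; b_{27} = 43; b_{28} = 24.
The sequence repeats with period 27.

27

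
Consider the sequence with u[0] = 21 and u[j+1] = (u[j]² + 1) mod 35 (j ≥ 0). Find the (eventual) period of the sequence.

We have u[0] = 21; u[1] = 22; u[2] = 30; u[3] = 26; u[4] = 12; u[5] = 5; u[6] = 26.
Since u[6] = u[3] = 26, the sequence is eventually periodic: after a pre-period of length 3 it cycles with period 3.

3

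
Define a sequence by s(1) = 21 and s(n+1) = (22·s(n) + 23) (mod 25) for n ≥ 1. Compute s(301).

s(1) = 21, s(2) = 10, s(3) = 18, s(4) = 19, s(5) = 16, s(6) = 0, s(7) = 23, s(8) = 4, s(9) = 11, s(10) = 15, s(11) = 3, s(12) = 14, s(13) = 6, s(14) = 5, s(15) = 8, s(16) = 24, s(17) = 1, s(18) = 20, s(19) = 13, s(20) = 9, s(21) = 21.
Since s(21) = s(1) = 21, the sequence is periodic with period 20.
(301 - 1) mod 20 = 0, so s(301) = s(1) = 21.

21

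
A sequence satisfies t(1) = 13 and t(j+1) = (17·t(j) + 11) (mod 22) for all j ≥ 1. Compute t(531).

13

t(1) = 13; t(2) = 12; t(3) = 17; t(4) = 14; t(5) = 7; t(6) = 20; t(7) = 21; t(8) = 16; t(9) = 19; t(10) = 4; t(11) = 13.
Since t(11) = t(1) = 13, the sequence is periodic with period 10.
(531 - 1) mod 10 = 0, so t(531) = t(1) = 13.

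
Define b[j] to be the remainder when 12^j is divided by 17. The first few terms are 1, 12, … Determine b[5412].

Listing terms: b[0] = 1; b[1] = 12; b[2] = 8; b[3] = 11; b[4] = 13; b[5] = 3; b[6] = 2; b[7] = 7; b[8] = 16; b[9] = 5; b[10] = 9; b[11] = 6; b[12] = 4; b[13] = 14; b[14] = 15; b[15] = 10; b[16] = 1.
The sequence repeats with period 16.
(5412 - 0) mod 16 = 4, so b[5412] = b[4] = 13.

13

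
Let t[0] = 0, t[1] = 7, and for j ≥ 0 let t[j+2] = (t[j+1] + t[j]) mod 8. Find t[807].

6

Listing terms: t[0] = 0, t[1] = 7, t[2] = 7, t[3] = 6, t[4] = 5, t[5] = 3, t[6] = 0, t[7] = 3, t[8] = 3, t[9] = 6, t[10] = 1, t[11] = 7, t[12] = 0, t[13] = 7.
Since (t[12], t[13]) = (t[0], t[1]) = (0, 7) (two consecutive terms determine the rest), the sequence is periodic with period 12.
So t[807] = t[0 + ((807-0) mod 12)] = t[3] = 6.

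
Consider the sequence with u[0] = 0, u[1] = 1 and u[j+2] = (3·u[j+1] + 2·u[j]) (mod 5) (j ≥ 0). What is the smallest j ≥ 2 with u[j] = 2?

10

u[0] = 0, u[1] = 1, u[2] = 3, u[3] = 1, u[4] = 4, u[5] = 4, u[6] = 0, u[7] = 3, u[8] = 4, u[9] = 3, u[10] = 2, u[11] = 2, u[12] = 0, u[13] = 4, u[14] = 2, u[15] = 4, u[16] = 1, u[17] = 1, u[18] = 0, u[19] = 2, u[20] = 1, u[21] = 2, u[22] = 3, u[23] = 3, u[24] = 0, u[25] = 1.
The sequence repeats with period 24.
The value 2 first appears (with j ≥ 2) at u[10].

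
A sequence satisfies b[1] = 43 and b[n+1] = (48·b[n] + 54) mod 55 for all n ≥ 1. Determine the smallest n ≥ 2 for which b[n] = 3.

4

Listing terms: b[1] = 43,  b[2] = 28,  b[3] = 23,  b[4] = 3,  b[5] = 33,  b[6] = 43.
Since b[6] = b[1] = 43, the sequence is periodic with period 5.
The value 3 first appears (with n ≥ 2) at b[4].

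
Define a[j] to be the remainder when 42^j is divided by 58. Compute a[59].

We have a[0] = 1, a[1] = 42, a[2] = 24, a[3] = 22, a[4] = 54, a[5] = 6, a[6] = 20, a[7] = 28, a[8] = 16, a[9] = 34, a[10] = 36, a[11] = 4, a[12] = 52, a[13] = 38, a[14] = 30, a[15] = 42.
Since a[15] = a[1] = 42, the sequence is eventually periodic: after a pre-period of length 1 it cycles with period 14.
For j ≥ 1, a[j] depends only on (j - 1) mod 14. (59 - 1) mod 14 = 2, so a[59] = a[3] = 22.

22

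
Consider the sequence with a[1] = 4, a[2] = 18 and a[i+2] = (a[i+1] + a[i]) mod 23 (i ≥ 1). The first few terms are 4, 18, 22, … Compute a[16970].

We have a[1] = 4; a[2] = 18; a[3] = 22; a[4] = 17; a[5] = 16; a[6] = 10; a[7] = 3; a[8] = 13; a[9] = 16; a[10] = 6; a[11] = 22; a[12] = 5; a[13] = 4; a[14] = 9; a[15] = 13; a[16] = 22; a[17] = 12; a[18] = 11; a[19] = 0; a[20] = 11; a[21] = 11; a[22] = 22; a[23] = 10; a[24] = 9; a[25] = 19; a[26] = 5; a[27] = 1; a[28] = 6; a[29] = 7; a[30] = 13; a[31] = 20; a[32] = 10; a[33] = 7; a[34] = 17; a[35] = 1; a[36] = 18; a[37] = 19; a[38] = 14; a[39] = 10; a[40] = 1; a[41] = 11; a[42] = 12; a[43] = 0; a[44] = 12; a[45] = 12; a[46] = 1; a[47] = 13; a[48] = 14; a[49] = 4; a[50] = 18.
Since (a[49], a[50]) = (a[1], a[2]) = (4, 18) (two consecutive terms determine the rest), the sequence is periodic with period 48.
(16970 - 1) mod 48 = 25, so a[16970] = a[26] = 5.

5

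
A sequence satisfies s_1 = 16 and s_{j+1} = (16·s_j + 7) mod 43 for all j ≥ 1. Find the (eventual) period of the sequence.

7

We have s_1 = 16, s_2 = 5, s_3 = 1, s_4 = 23, s_5 = 31, s_6 = 30, s_7 = 14, s_8 = 16.
Since s_8 = s_1 = 16, the sequence is periodic with period 7.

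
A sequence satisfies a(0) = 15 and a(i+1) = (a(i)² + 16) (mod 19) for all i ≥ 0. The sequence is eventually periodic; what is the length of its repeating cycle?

Listing terms: a(0) = 15; a(1) = 13; a(2) = 14; a(3) = 3; a(4) = 6; a(5) = 14.
Since a(5) = a(2) = 14, the sequence is eventually periodic: after a pre-period of length 2 it cycles with period 3.

3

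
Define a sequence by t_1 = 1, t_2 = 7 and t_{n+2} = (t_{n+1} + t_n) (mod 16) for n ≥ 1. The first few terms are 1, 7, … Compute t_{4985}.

15

Listing terms: t_1 = 1; t_2 = 7; t_3 = 8; t_4 = 15; t_5 = 7; t_6 = 6; t_7 = 13; t_8 = 3; t_9 = 0; t_{10} = 3; t_{11} = 3; t_{12} = 6; t_{13} = 9; t_{14} = 15; t_{15} = 8; t_{16} = 7; t_{17} = 15; t_{18} = 6; t_{19} = 5; t_{20} = 11; t_{21} = 0; t_{22} = 11; t_{23} = 11; t_{24} = 6; t_{25} = 1; t_{26} = 7.
The sequence repeats with period 24.
(4985 - 1) mod 24 = 16, so t_{4985} = t_{17} = 15.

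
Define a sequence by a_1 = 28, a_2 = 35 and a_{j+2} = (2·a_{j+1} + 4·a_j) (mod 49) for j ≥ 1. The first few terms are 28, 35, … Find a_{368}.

Listing terms: a_1 = 28; a_2 = 35; a_3 = 35; a_4 = 14; a_5 = 21; a_6 = 0; a_7 = 35; a_8 = 21; a_9 = 35; a_{10} = 7; a_{11} = 7; a_{12} = 42; a_{13} = 14; a_{14} = 0; a_{15} = 7; a_{16} = 14; a_{17} = 7; a_{18} = 21; a_{19} = 21; a_{20} = 28; a_{21} = 42; a_{22} = 0; a_{23} = 21; a_{24} = 42; a_{25} = 21; a_{26} = 14; a_{27} = 14; a_{28} = 35; a_{29} = 28; a_{30} = 0; a_{31} = 14; a_{32} = 28; a_{33} = 14; a_{34} = 42; a_{35} = 42; a_{36} = 7; a_{37} = 35; a_{38} = 0; a_{39} = 42; a_{40} = 35; a_{41} = 42; a_{42} = 28; a_{43} = 28; a_{44} = 21; a_{45} = 7; a_{46} = 0; a_{47} = 28; a_{48} = 7; a_{49} = 28; a_{50} = 35.
The sequence repeats with period 48.
(368 - 1) mod 48 = 31, so a_{368} = a_{32} = 28.

28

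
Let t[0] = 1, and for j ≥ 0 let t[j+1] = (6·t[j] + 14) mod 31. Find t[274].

24

t[0] = 1; t[1] = 20; t[2] = 10; t[3] = 12; t[4] = 24; t[5] = 3; t[6] = 1.
Since t[6] = t[0] = 1, the sequence is periodic with period 6.
So t[274] = t[0 + ((274-0) mod 6)] = t[4] = 24.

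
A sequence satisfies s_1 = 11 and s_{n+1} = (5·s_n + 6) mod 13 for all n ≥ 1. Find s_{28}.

1

s_1 = 11, s_2 = 9, s_3 = 12, s_4 = 1, s_5 = 11.
Since s_5 = s_1 = 11, the sequence is periodic with period 4.
(28 - 1) mod 4 = 3, so s_{28} = s_4 = 1.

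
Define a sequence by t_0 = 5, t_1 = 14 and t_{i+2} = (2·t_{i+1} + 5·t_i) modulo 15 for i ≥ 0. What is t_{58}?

Computing terms: t_0 = 5, t_1 = 14, t_2 = 8, t_3 = 11, t_4 = 2, t_5 = 14, t_6 = 8.
Since (t_5, t_6) = (t_1, t_2) = (14, 8) (two consecutive terms determine the rest), the sequence is eventually periodic: after a pre-period of length 1 it cycles with period 4.
For i ≥ 1, t_i depends only on (i - 1) mod 4. (58 - 1) mod 4 = 1, so t_{58} = t_2 = 8.

8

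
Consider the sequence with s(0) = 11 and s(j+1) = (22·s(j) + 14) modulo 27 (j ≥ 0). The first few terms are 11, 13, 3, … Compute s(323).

We have s(0) = 11, s(1) = 13, s(2) = 3, s(3) = 26, s(4) = 19, s(5) = 0, s(6) = 14, s(7) = 25, s(8) = 24, s(9) = 2, s(10) = 4, s(11) = 21, s(12) = 17, s(13) = 10, s(14) = 18, s(15) = 5, s(16) = 16, s(17) = 15, s(18) = 20, s(19) = 22, s(20) = 12, s(21) = 8, s(22) = 1, s(23) = 9, s(24) = 23, s(25) = 7, s(26) = 6, s(27) = 11.
Since s(27) = s(0) = 11, the sequence is periodic with period 27.
So s(323) = s(0 + ((323-0) mod 27)) = s(26) = 6.

6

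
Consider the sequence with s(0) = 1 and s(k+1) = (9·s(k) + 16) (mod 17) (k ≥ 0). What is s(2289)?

Listing terms: s(0) = 1, s(1) = 8, s(2) = 3, s(3) = 9, s(4) = 12, s(5) = 5, s(6) = 10, s(7) = 4, s(8) = 1.
The sequence repeats with period 8.
So s(2289) = s(0 + ((2289-0) mod 8)) = s(1) = 8.

8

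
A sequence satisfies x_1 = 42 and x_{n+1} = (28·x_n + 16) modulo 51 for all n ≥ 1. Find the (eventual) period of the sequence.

48

Computing terms: x_1 = 42,  x_2 = 19,  x_3 = 38,  x_4 = 9,  x_5 = 13,  x_6 = 23,  x_7 = 48,  x_8 = 34,  x_9 = 50,  x_{10} = 39,  x_{11} = 37,  x_{12} = 32,  x_{13} = 45,  x_{14} = 1,  x_{15} = 44,  x_{16} = 24,  x_{17} = 25,  x_{18} = 2,  x_{19} = 21,  x_{20} = 43,  x_{21} = 47,  x_{22} = 6,  x_{23} = 31,  x_{24} = 17,  x_{25} = 33,  x_{26} = 22,  x_{27} = 20,  x_{28} = 15,  x_{29} = 28,  x_{30} = 35,  x_{31} = 27,  x_{32} = 7,  x_{33} = 8,  x_{34} = 36,  x_{35} = 4,  x_{36} = 26,  x_{37} = 30,  x_{38} = 40,  x_{39} = 14,  x_{40} = 0,  x_{41} = 16,  x_{42} = 5,  x_{43} = 3,  x_{44} = 49,  x_{45} = 11,  x_{46} = 18,  x_{47} = 10,  x_{48} = 41,  x_{49} = 42.
Since x_{49} = x_1 = 42, the sequence is periodic with period 48.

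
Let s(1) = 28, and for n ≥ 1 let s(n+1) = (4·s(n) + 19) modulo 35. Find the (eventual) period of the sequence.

We have s(1) = 28,  s(2) = 26,  s(3) = 18,  s(4) = 21,  s(5) = 33,  s(6) = 11,  s(7) = 28.
Since s(7) = s(1) = 28, the sequence is periodic with period 6.

6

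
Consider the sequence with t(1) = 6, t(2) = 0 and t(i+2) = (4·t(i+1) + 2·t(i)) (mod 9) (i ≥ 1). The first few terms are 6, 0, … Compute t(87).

Computing terms: t(1) = 6, t(2) = 0, t(3) = 3, t(4) = 3, t(5) = 0, t(6) = 6, t(7) = 6, t(8) = 0.
Since (t(7), t(8)) = (t(1), t(2)) = (6, 0) (two consecutive terms determine the rest), the sequence is periodic with period 6.
So t(87) = t(1 + ((87-1) mod 6)) = t(3) = 3.

3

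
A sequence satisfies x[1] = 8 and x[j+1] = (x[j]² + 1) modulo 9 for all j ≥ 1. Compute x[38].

2

Computing terms: x[1] = 8,  x[2] = 2,  x[3] = 5,  x[4] = 8.
The sequence repeats with period 3.
So x[38] = x[1 + ((38-1) mod 3)] = x[2] = 2.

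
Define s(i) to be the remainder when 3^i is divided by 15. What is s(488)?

Computing terms: s(1) = 3; s(2) = 9; s(3) = 12; s(4) = 6; s(5) = 3.
The sequence repeats with period 4.
So s(488) = s(1 + ((488-1) mod 4)) = s(4) = 6.

6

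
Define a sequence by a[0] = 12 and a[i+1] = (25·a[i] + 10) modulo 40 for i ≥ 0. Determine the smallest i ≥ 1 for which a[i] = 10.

Computing terms: a[0] = 12; a[1] = 30; a[2] = 0; a[3] = 10; a[4] = 20; a[5] = 30.
Since a[5] = a[1] = 30, the sequence is eventually periodic: after a pre-period of length 1 it cycles with period 4.
The value 10 first appears (with i ≥ 1) at a[3].

3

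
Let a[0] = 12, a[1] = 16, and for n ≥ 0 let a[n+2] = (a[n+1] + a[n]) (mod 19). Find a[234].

We have a[0] = 12; a[1] = 16; a[2] = 9; a[3] = 6; a[4] = 15; a[5] = 2; a[6] = 17; a[7] = 0; a[8] = 17; a[9] = 17; a[10] = 15; a[11] = 13; a[12] = 9; a[13] = 3; a[14] = 12; a[15] = 15; a[16] = 8; a[17] = 4; a[18] = 12; a[19] = 16.
The sequence repeats with period 18.
So a[234] = a[0 + ((234-0) mod 18)] = a[0] = 12.

12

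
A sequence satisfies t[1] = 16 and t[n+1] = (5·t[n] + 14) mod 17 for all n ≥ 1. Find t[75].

We have t[1] = 16; t[2] = 9; t[3] = 8; t[4] = 3; t[5] = 12; t[6] = 6; t[7] = 10; t[8] = 13; t[9] = 11; t[10] = 1; t[11] = 2; t[12] = 7; t[13] = 15; t[14] = 4; t[15] = 0; t[16] = 14; t[17] = 16.
The sequence repeats with period 16.
(75 - 1) mod 16 = 10, so t[75] = t[11] = 2.

2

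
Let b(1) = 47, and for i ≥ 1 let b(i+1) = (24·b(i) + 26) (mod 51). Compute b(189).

17

Computing terms: b(1) = 47; b(2) = 32; b(3) = 29; b(4) = 8; b(5) = 14; b(6) = 5; b(7) = 44; b(8) = 11; b(9) = 35; b(10) = 50; b(11) = 2; b(12) = 23; b(13) = 17; b(14) = 26; b(15) = 38; b(16) = 20; b(17) = 47.
Since b(17) = b(1) = 47, the sequence is periodic with period 16.
So b(189) = b(1 + ((189-1) mod 16)) = b(13) = 17.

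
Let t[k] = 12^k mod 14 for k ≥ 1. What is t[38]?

4

We have t[1] = 12; t[2] = 4; t[3] = 6; t[4] = 2; t[5] = 10; t[6] = 8; t[7] = 12.
Since t[7] = t[1] = 12, the sequence is periodic with period 6.
So t[38] = t[1 + ((38-1) mod 6)] = t[2] = 4.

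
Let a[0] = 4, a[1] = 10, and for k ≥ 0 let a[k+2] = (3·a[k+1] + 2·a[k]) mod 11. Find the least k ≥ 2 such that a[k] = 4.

8

We have a[0] = 4, a[1] = 10, a[2] = 5, a[3] = 2, a[4] = 5, a[5] = 8, a[6] = 1, a[7] = 8, a[8] = 4, a[9] = 6, a[10] = 4, a[11] = 2, a[12] = 3, a[13] = 2, a[14] = 1, a[15] = 7, a[16] = 1, a[17] = 6, a[18] = 9, a[19] = 6, a[20] = 3, a[21] = 10, a[22] = 3, a[23] = 7, a[24] = 5, a[25] = 7, a[26] = 9, a[27] = 8, a[28] = 9, a[29] = 10, a[30] = 4, a[31] = 10.
Since (a[30], a[31]) = (a[0], a[1]) = (4, 10) (two consecutive terms determine the rest), the sequence is periodic with period 30.
The value 4 first appears (with k ≥ 2) at a[8].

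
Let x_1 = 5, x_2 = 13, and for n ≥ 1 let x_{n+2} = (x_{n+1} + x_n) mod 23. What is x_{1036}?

15

Listing terms: x_1 = 5, x_2 = 13, x_3 = 18, x_4 = 8, x_5 = 3, x_6 = 11, x_7 = 14, x_8 = 2, x_9 = 16, x_{10} = 18, x_{11} = 11, x_{12} = 6, x_{13} = 17, x_{14} = 0, x_{15} = 17, x_{16} = 17, x_{17} = 11, x_{18} = 5, x_{19} = 16, x_{20} = 21, x_{21} = 14, x_{22} = 12, x_{23} = 3, x_{24} = 15, x_{25} = 18, x_{26} = 10, x_{27} = 5, x_{28} = 15, x_{29} = 20, x_{30} = 12, x_{31} = 9, x_{32} = 21, x_{33} = 7, x_{34} = 5, x_{35} = 12, x_{36} = 17, x_{37} = 6, x_{38} = 0, x_{39} = 6, x_{40} = 6, x_{41} = 12, x_{42} = 18, x_{43} = 7, x_{44} = 2, x_{45} = 9, x_{46} = 11, x_{47} = 20, x_{48} = 8, x_{49} = 5, x_{50} = 13.
The sequence repeats with period 48.
So x_{1036} = x_{1 + ((1036-1) mod 48)} = x_{28} = 15.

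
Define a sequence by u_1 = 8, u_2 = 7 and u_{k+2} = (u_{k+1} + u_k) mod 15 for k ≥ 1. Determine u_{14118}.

Listing terms: u_1 = 8; u_2 = 7; u_3 = 0; u_4 = 7; u_5 = 7; u_6 = 14; u_7 = 6; u_8 = 5; u_9 = 11; u_{10} = 1; u_{11} = 12; u_{12} = 13; u_{13} = 10; u_{14} = 8; u_{15} = 3; u_{16} = 11; u_{17} = 14; u_{18} = 10; u_{19} = 9; u_{20} = 4; u_{21} = 13; u_{22} = 2; u_{23} = 0; u_{24} = 2; u_{25} = 2; u_{26} = 4; u_{27} = 6; u_{28} = 10; u_{29} = 1; u_{30} = 11; u_{31} = 12; u_{32} = 8; u_{33} = 5; u_{34} = 13; u_{35} = 3; u_{36} = 1; u_{37} = 4; u_{38} = 5; u_{39} = 9; u_{40} = 14; u_{41} = 8; u_{42} = 7.
The sequence repeats with period 40.
(14118 - 1) mod 40 = 37, so u_{14118} = u_{38} = 5.

5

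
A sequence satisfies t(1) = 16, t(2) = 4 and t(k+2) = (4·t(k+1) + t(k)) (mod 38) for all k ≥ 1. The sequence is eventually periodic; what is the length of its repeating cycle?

t(1) = 16; t(2) = 4; t(3) = 32; t(4) = 18; t(5) = 28; t(6) = 16; t(7) = 16; t(8) = 4.
The sequence repeats with period 6.

6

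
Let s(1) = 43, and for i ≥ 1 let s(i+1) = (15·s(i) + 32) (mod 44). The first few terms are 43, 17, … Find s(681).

We have s(1) = 43,  s(2) = 17,  s(3) = 23,  s(4) = 25,  s(5) = 11,  s(6) = 21,  s(7) = 39,  s(8) = 1,  s(9) = 3,  s(10) = 33,  s(11) = 43.
The sequence repeats with period 10.
(681 - 1) mod 10 = 0, so s(681) = s(1) = 43.

43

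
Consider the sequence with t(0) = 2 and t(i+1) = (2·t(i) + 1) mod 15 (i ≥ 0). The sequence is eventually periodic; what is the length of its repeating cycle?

4

Computing terms: t(0) = 2; t(1) = 5; t(2) = 11; t(3) = 8; t(4) = 2.
The sequence repeats with period 4.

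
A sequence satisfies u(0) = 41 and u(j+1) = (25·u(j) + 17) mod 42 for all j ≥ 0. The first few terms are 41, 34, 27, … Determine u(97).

u(0) = 41, u(1) = 34, u(2) = 27, u(3) = 20, u(4) = 13, u(5) = 6, u(6) = 41.
Since u(6) = u(0) = 41, the sequence is periodic with period 6.
(97 - 0) mod 6 = 1, so u(97) = u(1) = 34.

34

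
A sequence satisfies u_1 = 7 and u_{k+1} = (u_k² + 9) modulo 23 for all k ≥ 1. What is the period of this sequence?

3

u_1 = 7, u_2 = 12, u_3 = 15, u_4 = 4, u_5 = 2, u_6 = 13, u_7 = 17, u_8 = 22, u_9 = 10, u_{10} = 17.
Since u_{10} = u_7 = 17, the sequence is eventually periodic: after a pre-period of length 6 it cycles with period 3.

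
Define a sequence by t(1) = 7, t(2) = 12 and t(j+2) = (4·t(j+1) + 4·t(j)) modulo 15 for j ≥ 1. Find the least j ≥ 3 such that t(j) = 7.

4

Listing terms: t(1) = 7; t(2) = 12; t(3) = 1; t(4) = 7; t(5) = 2; t(6) = 6; t(7) = 2; t(8) = 2; t(9) = 1; t(10) = 12; t(11) = 7; t(12) = 1; t(13) = 2; t(14) = 12; t(15) = 11; t(16) = 2; t(17) = 7; t(18) = 6; t(19) = 7; t(20) = 7; t(21) = 11; t(22) = 12; t(23) = 2; t(24) = 11; t(25) = 7; t(26) = 12.
The sequence repeats with period 24.
The value 7 first appears (with j ≥ 3) at t(4).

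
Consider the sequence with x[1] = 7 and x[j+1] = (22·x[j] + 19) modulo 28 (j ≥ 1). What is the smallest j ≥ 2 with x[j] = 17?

Computing terms: x[1] = 7, x[2] = 5, x[3] = 17, x[4] = 1, x[5] = 13, x[6] = 25, x[7] = 9, x[8] = 21, x[9] = 5.
Since x[9] = x[2] = 5, the sequence is eventually periodic: after a pre-period of length 1 it cycles with period 7.
The value 17 first appears (with j ≥ 2) at x[3].

3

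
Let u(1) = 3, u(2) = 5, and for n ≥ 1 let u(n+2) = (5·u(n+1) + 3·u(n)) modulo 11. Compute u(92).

5

We have u(1) = 3,  u(2) = 5,  u(3) = 1,  u(4) = 9,  u(5) = 4,  u(6) = 3,  u(7) = 5.
Since (u(6), u(7)) = (u(1), u(2)) = (3, 5) (two consecutive terms determine the rest), the sequence is periodic with period 5.
So u(92) = u(1 + ((92-1) mod 5)) = u(2) = 5.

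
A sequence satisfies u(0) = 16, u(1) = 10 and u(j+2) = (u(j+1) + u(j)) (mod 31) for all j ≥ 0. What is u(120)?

16

We have u(0) = 16; u(1) = 10; u(2) = 26; u(3) = 5; u(4) = 0; u(5) = 5; u(6) = 5; u(7) = 10; u(8) = 15; u(9) = 25; u(10) = 9; u(11) = 3; u(12) = 12; u(13) = 15; u(14) = 27; u(15) = 11; u(16) = 7; u(17) = 18; u(18) = 25; u(19) = 12; u(20) = 6; u(21) = 18; u(22) = 24; u(23) = 11; u(24) = 4; u(25) = 15; u(26) = 19; u(27) = 3; u(28) = 22; u(29) = 25; u(30) = 16; u(31) = 10.
Since (u(30), u(31)) = (u(0), u(1)) = (16, 10) (two consecutive terms determine the rest), the sequence is periodic with period 30.
(120 - 0) mod 30 = 0, so u(120) = u(0) = 16.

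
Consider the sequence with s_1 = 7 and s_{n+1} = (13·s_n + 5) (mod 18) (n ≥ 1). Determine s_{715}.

We have s_1 = 7; s_2 = 6; s_3 = 11; s_4 = 4; s_5 = 3; s_6 = 8; s_7 = 1; s_8 = 0; s_9 = 5; s_{10} = 16; s_{11} = 15; s_{12} = 2; s_{13} = 13; s_{14} = 12; s_{15} = 17; s_{16} = 10; s_{17} = 9; s_{18} = 14; s_{19} = 7.
Since s_{19} = s_1 = 7, the sequence is periodic with period 18.
So s_{715} = s_{1 + ((715-1) mod 18)} = s_{13} = 13.

13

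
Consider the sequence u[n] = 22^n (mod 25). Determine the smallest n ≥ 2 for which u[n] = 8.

u[1] = 22; u[2] = 9; u[3] = 23; u[4] = 6; u[5] = 7; u[6] = 4; u[7] = 13; u[8] = 11; u[9] = 17; u[10] = 24; u[11] = 3; u[12] = 16; u[13] = 2; u[14] = 19; u[15] = 18; u[16] = 21; u[17] = 12; u[18] = 14; u[19] = 8; u[20] = 1; u[21] = 22.
The sequence repeats with period 20.
The value 8 first appears (with n ≥ 2) at u[19].

19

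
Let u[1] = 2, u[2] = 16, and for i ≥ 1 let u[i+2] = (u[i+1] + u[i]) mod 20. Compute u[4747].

Computing terms: u[1] = 2; u[2] = 16; u[3] = 18; u[4] = 14; u[5] = 12; u[6] = 6; u[7] = 18; u[8] = 4; u[9] = 2; u[10] = 6; u[11] = 8; u[12] = 14; u[13] = 2; u[14] = 16.
Since (u[13], u[14]) = (u[1], u[2]) = (2, 16) (two consecutive terms determine the rest), the sequence is periodic with period 12.
(4747 - 1) mod 12 = 6, so u[4747] = u[7] = 18.

18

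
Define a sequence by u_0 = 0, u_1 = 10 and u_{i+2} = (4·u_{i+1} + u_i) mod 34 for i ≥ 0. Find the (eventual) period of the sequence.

Listing terms: u_0 = 0; u_1 = 10; u_2 = 6; u_3 = 0; u_4 = 6; u_5 = 24; u_6 = 0; u_7 = 24; u_8 = 28; u_9 = 0; u_{10} = 28; u_{11} = 10; u_{12} = 0; u_{13} = 10.
The sequence repeats with period 12.

12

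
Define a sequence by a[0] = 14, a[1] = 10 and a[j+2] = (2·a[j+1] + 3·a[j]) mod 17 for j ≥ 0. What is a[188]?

Computing terms: a[0] = 14,  a[1] = 10,  a[2] = 11,  a[3] = 1,  a[4] = 1,  a[5] = 5,  a[6] = 13,  a[7] = 7,  a[8] = 2,  a[9] = 8,  a[10] = 5,  a[11] = 0,  a[12] = 15,  a[13] = 13,  a[14] = 3,  a[15] = 11,  a[16] = 14,  a[17] = 10.
The sequence repeats with period 16.
So a[188] = a[0 + ((188-0) mod 16)] = a[12] = 15.

15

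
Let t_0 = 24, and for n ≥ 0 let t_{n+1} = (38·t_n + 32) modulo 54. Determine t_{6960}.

6

Listing terms: t_0 = 24,  t_1 = 26,  t_2 = 48,  t_3 = 20,  t_4 = 36,  t_5 = 50,  t_6 = 42,  t_7 = 8,  t_8 = 12,  t_9 = 2,  t_{10} = 0,  t_{11} = 32,  t_{12} = 6,  t_{13} = 44,  t_{14} = 30,  t_{15} = 38,  t_{16} = 18,  t_{17} = 14,  t_{18} = 24.
Since t_{18} = t_0 = 24, the sequence is periodic with period 18.
So t_{6960} = t_{0 + ((6960-0) mod 18)} = t_{12} = 6.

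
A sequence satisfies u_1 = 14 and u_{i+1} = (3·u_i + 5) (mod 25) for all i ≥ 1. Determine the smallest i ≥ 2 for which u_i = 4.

9

Computing terms: u_1 = 14, u_2 = 22, u_3 = 21, u_4 = 18, u_5 = 9, u_6 = 7, u_7 = 1, u_8 = 8, u_9 = 4, u_{10} = 17, u_{11} = 6, u_{12} = 23, u_{13} = 24, u_{14} = 2, u_{15} = 11, u_{16} = 13, u_{17} = 19, u_{18} = 12, u_{19} = 16, u_{20} = 3, u_{21} = 14.
The sequence repeats with period 20.
The value 4 first appears (with i ≥ 2) at u_9.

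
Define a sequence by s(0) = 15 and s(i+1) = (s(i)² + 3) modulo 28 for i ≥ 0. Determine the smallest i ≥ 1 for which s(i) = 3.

s(0) = 15,  s(1) = 4,  s(2) = 19,  s(3) = 0,  s(4) = 3,  s(5) = 12,  s(6) = 7,  s(7) = 24,  s(8) = 19.
Since s(8) = s(2) = 19, the sequence is eventually periodic: after a pre-period of length 2 it cycles with period 6.
The value 3 first appears (with i ≥ 1) at s(4).

4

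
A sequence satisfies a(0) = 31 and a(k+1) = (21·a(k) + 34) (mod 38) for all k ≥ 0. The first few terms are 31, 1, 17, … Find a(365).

Computing terms: a(0) = 31,  a(1) = 1,  a(2) = 17,  a(3) = 11,  a(4) = 37,  a(5) = 13,  a(6) = 3,  a(7) = 21,  a(8) = 19,  a(9) = 15,  a(10) = 7,  a(11) = 29,  a(12) = 35,  a(13) = 9,  a(14) = 33,  a(15) = 5,  a(16) = 25,  a(17) = 27,  a(18) = 31.
Since a(18) = a(0) = 31, the sequence is periodic with period 18.
So a(365) = a(0 + ((365-0) mod 18)) = a(5) = 13.

13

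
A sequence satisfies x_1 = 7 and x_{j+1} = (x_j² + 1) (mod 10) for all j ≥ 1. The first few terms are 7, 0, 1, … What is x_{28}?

Listing terms: x_1 = 7; x_2 = 0; x_3 = 1; x_4 = 2; x_5 = 5; x_6 = 6; x_7 = 7.
Since x_7 = x_1 = 7, the sequence is periodic with period 6.
So x_{28} = x_{1 + ((28-1) mod 6)} = x_4 = 2.

2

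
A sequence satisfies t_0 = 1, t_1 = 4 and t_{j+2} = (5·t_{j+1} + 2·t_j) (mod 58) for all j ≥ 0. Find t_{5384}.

16

Listing terms: t_0 = 1,  t_1 = 4,  t_2 = 22,  t_3 = 2,  t_4 = 54,  t_5 = 42,  t_6 = 28,  t_7 = 50,  t_8 = 16,  t_9 = 6,  t_{10} = 4,  t_{11} = 32,  t_{12} = 52,  t_{13} = 34,  t_{14} = 42,  t_{15} = 46,  t_{16} = 24,  t_{17} = 38,  t_{18} = 6,  t_{19} = 48,  t_{20} = 20,  t_{21} = 22,  t_{22} = 34,  t_{23} = 40,  t_{24} = 36,  t_{25} = 28,  t_{26} = 38,  t_{27} = 14,  t_{28} = 30,  t_{29} = 4,  t_{30} = 22.
Since (t_{29}, t_{30}) = (t_1, t_2) = (4, 22) (two consecutive terms determine the rest), the sequence is eventually periodic: after a pre-period of length 1 it cycles with period 28.
For j ≥ 1, t_j depends only on (j - 1) mod 28. (5384 - 1) mod 28 = 7, so t_{5384} = t_8 = 16.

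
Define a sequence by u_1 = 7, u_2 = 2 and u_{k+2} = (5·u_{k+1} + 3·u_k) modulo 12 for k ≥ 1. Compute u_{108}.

We have u_1 = 7,  u_2 = 2,  u_3 = 7,  u_4 = 5,  u_5 = 10,  u_6 = 5,  u_7 = 7,  u_8 = 2.
Since (u_7, u_8) = (u_1, u_2) = (7, 2) (two consecutive terms determine the rest), the sequence is periodic with period 6.
(108 - 1) mod 6 = 5, so u_{108} = u_6 = 5.

5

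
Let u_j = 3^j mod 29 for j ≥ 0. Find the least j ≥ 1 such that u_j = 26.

15

Computing terms: u_0 = 1, u_1 = 3, u_2 = 9, u_3 = 27, u_4 = 23, u_5 = 11, u_6 = 4, u_7 = 12, u_8 = 7, u_9 = 21, u_{10} = 5, u_{11} = 15, u_{12} = 16, u_{13} = 19, u_{14} = 28, u_{15} = 26, u_{16} = 20, u_{17} = 2, u_{18} = 6, u_{19} = 18, u_{20} = 25, u_{21} = 17, u_{22} = 22, u_{23} = 8, u_{24} = 24, u_{25} = 14, u_{26} = 13, u_{27} = 10, u_{28} = 1.
Since u_{28} = u_0 = 1, the sequence is periodic with period 28.
The value 26 first appears (with j ≥ 1) at u_{15}.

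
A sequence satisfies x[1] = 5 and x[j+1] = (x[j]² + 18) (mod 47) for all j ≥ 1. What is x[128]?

43

x[1] = 5, x[2] = 43, x[3] = 34, x[4] = 46, x[5] = 19, x[6] = 3, x[7] = 27, x[8] = 42, x[9] = 43.
Since x[9] = x[2] = 43, the sequence is eventually periodic: after a pre-period of length 1 it cycles with period 7.
For j ≥ 2, x[j] depends only on (j - 2) mod 7. (128 - 2) mod 7 = 0, so x[128] = x[2] = 43.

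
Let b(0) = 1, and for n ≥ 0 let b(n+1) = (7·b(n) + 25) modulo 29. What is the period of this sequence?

7

We have b(0) = 1, b(1) = 3, b(2) = 17, b(3) = 28, b(4) = 18, b(5) = 6, b(6) = 9, b(7) = 1.
The sequence repeats with period 7.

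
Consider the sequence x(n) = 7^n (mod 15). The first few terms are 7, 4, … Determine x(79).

13

We have x(1) = 7, x(2) = 4, x(3) = 13, x(4) = 1, x(5) = 7.
Since x(5) = x(1) = 7, the sequence is periodic with period 4.
So x(79) = x(1 + ((79-1) mod 4)) = x(3) = 13.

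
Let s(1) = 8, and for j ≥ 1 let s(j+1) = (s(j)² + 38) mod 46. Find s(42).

Listing terms: s(1) = 8; s(2) = 10; s(3) = 0; s(4) = 38; s(5) = 10.
Since s(5) = s(2) = 10, the sequence is eventually periodic: after a pre-period of length 1 it cycles with period 3.
For j ≥ 2, s(j) depends only on (j - 2) mod 3. (42 - 2) mod 3 = 1, so s(42) = s(3) = 0.

0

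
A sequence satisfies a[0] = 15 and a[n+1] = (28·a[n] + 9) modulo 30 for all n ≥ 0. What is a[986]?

21

We have a[0] = 15; a[1] = 9; a[2] = 21; a[3] = 27; a[4] = 15.
The sequence repeats with period 4.
(986 - 0) mod 4 = 2, so a[986] = a[2] = 21.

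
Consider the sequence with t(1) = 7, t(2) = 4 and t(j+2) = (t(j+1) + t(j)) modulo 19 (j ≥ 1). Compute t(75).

Listing terms: t(1) = 7; t(2) = 4; t(3) = 11; t(4) = 15; t(5) = 7; t(6) = 3; t(7) = 10; t(8) = 13; t(9) = 4; t(10) = 17; t(11) = 2; t(12) = 0; t(13) = 2; t(14) = 2; t(15) = 4; t(16) = 6; t(17) = 10; t(18) = 16; t(19) = 7; t(20) = 4.
The sequence repeats with period 18.
(75 - 1) mod 18 = 2, so t(75) = t(3) = 11.

11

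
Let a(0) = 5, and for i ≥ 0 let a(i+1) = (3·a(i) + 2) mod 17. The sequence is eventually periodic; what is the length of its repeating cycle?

a(0) = 5,  a(1) = 0,  a(2) = 2,  a(3) = 8,  a(4) = 9,  a(5) = 12,  a(6) = 4,  a(7) = 14,  a(8) = 10,  a(9) = 15,  a(10) = 13,  a(11) = 7,  a(12) = 6,  a(13) = 3,  a(14) = 11,  a(15) = 1,  a(16) = 5.
The sequence repeats with period 16.

16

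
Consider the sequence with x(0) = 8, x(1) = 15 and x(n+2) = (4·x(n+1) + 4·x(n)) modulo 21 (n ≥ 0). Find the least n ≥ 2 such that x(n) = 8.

2

x(0) = 8,  x(1) = 15,  x(2) = 8,  x(3) = 8,  x(4) = 1,  x(5) = 15,  x(6) = 1,  x(7) = 1,  x(8) = 8,  x(9) = 15.
The sequence repeats with period 8.
The value 8 first appears (with n ≥ 2) at x(2).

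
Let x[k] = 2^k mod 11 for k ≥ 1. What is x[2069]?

We have x[1] = 2; x[2] = 4; x[3] = 8; x[4] = 5; x[5] = 10; x[6] = 9; x[7] = 7; x[8] = 3; x[9] = 6; x[10] = 1; x[11] = 2.
The sequence repeats with period 10.
(2069 - 1) mod 10 = 8, so x[2069] = x[9] = 6.

6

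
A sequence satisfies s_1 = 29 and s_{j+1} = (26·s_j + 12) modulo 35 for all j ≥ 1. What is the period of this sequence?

30

Listing terms: s_1 = 29,  s_2 = 31,  s_3 = 13,  s_4 = 0,  s_5 = 12,  s_6 = 9,  s_7 = 1,  s_8 = 3,  s_9 = 20,  s_{10} = 7,  s_{11} = 19,  s_{12} = 16,  s_{13} = 8,  s_{14} = 10,  s_{15} = 27,  s_{16} = 14,  s_{17} = 26,  s_{18} = 23,  s_{19} = 15,  s_{20} = 17,  s_{21} = 34,  s_{22} = 21,  s_{23} = 33,  s_{24} = 30,  s_{25} = 22,  s_{26} = 24,  s_{27} = 6,  s_{28} = 28,  s_{29} = 5,  s_{30} = 2,  s_{31} = 29.
The sequence repeats with period 30.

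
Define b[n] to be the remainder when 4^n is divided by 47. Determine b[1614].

b[0] = 1, b[1] = 4, b[2] = 16, b[3] = 17, b[4] = 21, b[5] = 37, b[6] = 7, b[7] = 28, b[8] = 18, b[9] = 25, b[10] = 6, b[11] = 24, b[12] = 2, b[13] = 8, b[14] = 32, b[15] = 34, b[16] = 42, b[17] = 27, b[18] = 14, b[19] = 9, b[20] = 36, b[21] = 3, b[22] = 12, b[23] = 1.
The sequence repeats with period 23.
(1614 - 0) mod 23 = 4, so b[1614] = b[4] = 21.

21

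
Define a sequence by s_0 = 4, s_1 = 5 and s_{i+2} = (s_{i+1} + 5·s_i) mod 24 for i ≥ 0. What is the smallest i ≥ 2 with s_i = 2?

3

Listing terms: s_0 = 4; s_1 = 5; s_2 = 1; s_3 = 2; s_4 = 7; s_5 = 17; s_6 = 4; s_7 = 17; s_8 = 13; s_9 = 2; s_{10} = 19; s_{11} = 5; s_{12} = 4; s_{13} = 5.
The sequence repeats with period 12.
The value 2 first appears (with i ≥ 2) at s_3.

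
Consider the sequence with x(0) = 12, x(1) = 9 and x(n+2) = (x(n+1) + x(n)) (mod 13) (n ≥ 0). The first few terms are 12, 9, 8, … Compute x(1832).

We have x(0) = 12, x(1) = 9, x(2) = 8, x(3) = 4, x(4) = 12, x(5) = 3, x(6) = 2, x(7) = 5, x(8) = 7, x(9) = 12, x(10) = 6, x(11) = 5, x(12) = 11, x(13) = 3, x(14) = 1, x(15) = 4, x(16) = 5, x(17) = 9, x(18) = 1, x(19) = 10, x(20) = 11, x(21) = 8, x(22) = 6, x(23) = 1, x(24) = 7, x(25) = 8, x(26) = 2, x(27) = 10, x(28) = 12, x(29) = 9.
Since (x(28), x(29)) = (x(0), x(1)) = (12, 9) (two consecutive terms determine the rest), the sequence is periodic with period 28.
(1832 - 0) mod 28 = 12, so x(1832) = x(12) = 11.

11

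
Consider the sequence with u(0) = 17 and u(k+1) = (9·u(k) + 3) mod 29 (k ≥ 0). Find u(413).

We have u(0) = 17; u(1) = 11; u(2) = 15; u(3) = 22; u(4) = 27; u(5) = 14; u(6) = 13; u(7) = 4; u(8) = 10; u(9) = 6; u(10) = 28; u(11) = 23; u(12) = 7; u(13) = 8; u(14) = 17.
Since u(14) = u(0) = 17, the sequence is periodic with period 14.
So u(413) = u(0 + ((413-0) mod 14)) = u(7) = 4.

4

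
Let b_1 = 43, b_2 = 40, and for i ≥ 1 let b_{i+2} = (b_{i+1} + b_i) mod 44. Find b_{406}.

Computing terms: b_1 = 43, b_2 = 40, b_3 = 39, b_4 = 35, b_5 = 30, b_6 = 21, b_7 = 7, b_8 = 28, b_9 = 35, b_{10} = 19, b_{11} = 10, b_{12} = 29, b_{13} = 39, b_{14} = 24, b_{15} = 19, b_{16} = 43, b_{17} = 18, b_{18} = 17, b_{19} = 35, b_{20} = 8, b_{21} = 43, b_{22} = 7, b_{23} = 6, b_{24} = 13, b_{25} = 19, b_{26} = 32, b_{27} = 7, b_{28} = 39, b_{29} = 2, b_{30} = 41, b_{31} = 43, b_{32} = 40.
Since (b_{31}, b_{32}) = (b_1, b_2) = (43, 40) (two consecutive terms determine the rest), the sequence is periodic with period 30.
So b_{406} = b_{1 + ((406-1) mod 30)} = b_{16} = 43.

43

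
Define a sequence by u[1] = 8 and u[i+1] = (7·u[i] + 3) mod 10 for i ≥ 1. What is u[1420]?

5

u[1] = 8,  u[2] = 9,  u[3] = 6,  u[4] = 5,  u[5] = 8.
The sequence repeats with period 4.
So u[1420] = u[1 + ((1420-1) mod 4)] = u[4] = 5.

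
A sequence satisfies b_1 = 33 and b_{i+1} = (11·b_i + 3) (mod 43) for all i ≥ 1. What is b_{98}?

34

We have b_1 = 33, b_2 = 22, b_3 = 30, b_4 = 32, b_5 = 11, b_6 = 38, b_7 = 34, b_8 = 33.
The sequence repeats with period 7.
(98 - 1) mod 7 = 6, so b_{98} = b_7 = 34.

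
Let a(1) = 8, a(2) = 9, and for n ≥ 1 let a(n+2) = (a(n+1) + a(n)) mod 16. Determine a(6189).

a(1) = 8, a(2) = 9, a(3) = 1, a(4) = 10, a(5) = 11, a(6) = 5, a(7) = 0, a(8) = 5, a(9) = 5, a(10) = 10, a(11) = 15, a(12) = 9, a(13) = 8, a(14) = 1, a(15) = 9, a(16) = 10, a(17) = 3, a(18) = 13, a(19) = 0, a(20) = 13, a(21) = 13, a(22) = 10, a(23) = 7, a(24) = 1, a(25) = 8, a(26) = 9.
Since (a(25), a(26)) = (a(1), a(2)) = (8, 9) (two consecutive terms determine the rest), the sequence is periodic with period 24.
So a(6189) = a(1 + ((6189-1) mod 24)) = a(21) = 13.

13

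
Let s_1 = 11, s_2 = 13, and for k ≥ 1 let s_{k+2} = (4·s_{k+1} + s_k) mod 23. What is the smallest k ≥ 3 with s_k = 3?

7

Computing terms: s_1 = 11; s_2 = 13; s_3 = 17; s_4 = 12; s_5 = 19; s_6 = 19; s_7 = 3; s_8 = 8; s_9 = 12; s_{10} = 10; s_{11} = 6; s_{12} = 11; s_{13} = 4; s_{14} = 4; s_{15} = 20; s_{16} = 15; s_{17} = 11; s_{18} = 13.
The sequence repeats with period 16.
The value 3 first appears (with k ≥ 3) at s_7.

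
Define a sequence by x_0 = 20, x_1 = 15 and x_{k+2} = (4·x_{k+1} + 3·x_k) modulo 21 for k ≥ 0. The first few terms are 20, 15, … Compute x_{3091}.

3

We have x_0 = 20,  x_1 = 15,  x_2 = 15,  x_3 = 0,  x_4 = 3,  x_5 = 12,  x_6 = 15,  x_7 = 12,  x_8 = 9,  x_9 = 9,  x_{10} = 0,  x_{11} = 6,  x_{12} = 3,  x_{13} = 9,  x_{14} = 3,  x_{15} = 18,  x_{16} = 18,  x_{17} = 0,  x_{18} = 12,  x_{19} = 6,  x_{20} = 18,  x_{21} = 6,  x_{22} = 15,  x_{23} = 15.
Since (x_{22}, x_{23}) = (x_1, x_2) = (15, 15) (two consecutive terms determine the rest), the sequence is eventually periodic: after a pre-period of length 1 it cycles with period 21.
For k ≥ 1, x_k depends only on (k - 1) mod 21. (3091 - 1) mod 21 = 3, so x_{3091} = x_4 = 3.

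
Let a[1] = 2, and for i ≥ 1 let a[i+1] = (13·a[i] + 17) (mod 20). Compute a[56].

We have a[1] = 2,  a[2] = 3,  a[3] = 16,  a[4] = 5,  a[5] = 2.
The sequence repeats with period 4.
So a[56] = a[1 + ((56-1) mod 4)] = a[4] = 5.

5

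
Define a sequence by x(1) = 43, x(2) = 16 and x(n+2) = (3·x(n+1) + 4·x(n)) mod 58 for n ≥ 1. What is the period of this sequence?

14

Listing terms: x(1) = 43, x(2) = 16, x(3) = 46, x(4) = 28, x(5) = 36, x(6) = 46, x(7) = 50, x(8) = 44, x(9) = 42, x(10) = 12, x(11) = 30, x(12) = 22, x(13) = 12, x(14) = 8, x(15) = 14, x(16) = 16, x(17) = 46.
Since (x(16), x(17)) = (x(2), x(3)) = (16, 46) (two consecutive terms determine the rest), the sequence is eventually periodic: after a pre-period of length 1 it cycles with period 14.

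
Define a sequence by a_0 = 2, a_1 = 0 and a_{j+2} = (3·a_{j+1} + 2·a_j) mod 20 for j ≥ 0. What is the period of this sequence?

a_0 = 2,  a_1 = 0,  a_2 = 4,  a_3 = 12,  a_4 = 4,  a_5 = 16,  a_6 = 16,  a_7 = 0,  a_8 = 12,  a_9 = 16,  a_{10} = 12,  a_{11} = 8,  a_{12} = 8,  a_{13} = 0,  a_{14} = 16,  a_{15} = 8,  a_{16} = 16,  a_{17} = 4,  a_{18} = 4,  a_{19} = 0,  a_{20} = 8,  a_{21} = 4,  a_{22} = 8,  a_{23} = 12,  a_{24} = 12,  a_{25} = 0,  a_{26} = 4.
Since (a_{25}, a_{26}) = (a_1, a_2) = (0, 4) (two consecutive terms determine the rest), the sequence is eventually periodic: after a pre-period of length 1 it cycles with period 24.

24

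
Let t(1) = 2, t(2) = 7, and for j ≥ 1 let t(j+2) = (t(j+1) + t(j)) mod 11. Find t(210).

5

Listing terms: t(1) = 2, t(2) = 7, t(3) = 9, t(4) = 5, t(5) = 3, t(6) = 8, t(7) = 0, t(8) = 8, t(9) = 8, t(10) = 5, t(11) = 2, t(12) = 7.
The sequence repeats with period 10.
(210 - 1) mod 10 = 9, so t(210) = t(10) = 5.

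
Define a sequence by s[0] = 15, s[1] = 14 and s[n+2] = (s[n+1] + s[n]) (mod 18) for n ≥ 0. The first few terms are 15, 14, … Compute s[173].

7

We have s[0] = 15, s[1] = 14, s[2] = 11, s[3] = 7, s[4] = 0, s[5] = 7, s[6] = 7, s[7] = 14, s[8] = 3, s[9] = 17, s[10] = 2, s[11] = 1, s[12] = 3, s[13] = 4, s[14] = 7, s[15] = 11, s[16] = 0, s[17] = 11, s[18] = 11, s[19] = 4, s[20] = 15, s[21] = 1, s[22] = 16, s[23] = 17, s[24] = 15, s[25] = 14.
The sequence repeats with period 24.
(173 - 0) mod 24 = 5, so s[173] = s[5] = 7.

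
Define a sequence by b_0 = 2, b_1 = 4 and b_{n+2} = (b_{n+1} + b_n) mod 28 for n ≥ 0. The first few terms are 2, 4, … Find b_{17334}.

14

We have b_0 = 2, b_1 = 4, b_2 = 6, b_3 = 10, b_4 = 16, b_5 = 26, b_6 = 14, b_7 = 12, b_8 = 26, b_9 = 10, b_{10} = 8, b_{11} = 18, b_{12} = 26, b_{13} = 16, b_{14} = 14, b_{15} = 2, b_{16} = 16, b_{17} = 18, b_{18} = 6, b_{19} = 24, b_{20} = 2, b_{21} = 26, b_{22} = 0, b_{23} = 26, b_{24} = 26, b_{25} = 24, b_{26} = 22, b_{27} = 18, b_{28} = 12, b_{29} = 2, b_{30} = 14, b_{31} = 16, b_{32} = 2, b_{33} = 18, b_{34} = 20, b_{35} = 10, b_{36} = 2, b_{37} = 12, b_{38} = 14, b_{39} = 26, b_{40} = 12, b_{41} = 10, b_{42} = 22, b_{43} = 4, b_{44} = 26, b_{45} = 2, b_{46} = 0, b_{47} = 2, b_{48} = 2, b_{49} = 4.
Since (b_{48}, b_{49}) = (b_0, b_1) = (2, 4) (two consecutive terms determine the rest), the sequence is periodic with period 48.
So b_{17334} = b_{0 + ((17334-0) mod 48)} = b_6 = 14.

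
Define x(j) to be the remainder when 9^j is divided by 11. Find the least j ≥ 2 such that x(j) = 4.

We have x(1) = 9, x(2) = 4, x(3) = 3, x(4) = 5, x(5) = 1, x(6) = 9.
The sequence repeats with period 5.
The value 4 first appears (with j ≥ 2) at x(2).

2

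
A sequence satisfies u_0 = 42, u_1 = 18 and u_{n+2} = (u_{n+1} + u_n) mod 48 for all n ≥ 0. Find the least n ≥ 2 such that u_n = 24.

u_0 = 42, u_1 = 18, u_2 = 12, u_3 = 30, u_4 = 42, u_5 = 24, u_6 = 18, u_7 = 42, u_8 = 12, u_9 = 6, u_{10} = 18, u_{11} = 24, u_{12} = 42, u_{13} = 18.
The sequence repeats with period 12.
The value 24 first appears (with n ≥ 2) at u_5.

5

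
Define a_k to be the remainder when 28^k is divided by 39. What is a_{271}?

Listing terms: a_0 = 1; a_1 = 28; a_2 = 4; a_3 = 34; a_4 = 16; a_5 = 19; a_6 = 25; a_7 = 37; a_8 = 22; a_9 = 31; a_{10} = 10; a_{11} = 7; a_{12} = 1.
The sequence repeats with period 12.
So a_{271} = a_{0 + ((271-0) mod 12)} = a_7 = 37.

37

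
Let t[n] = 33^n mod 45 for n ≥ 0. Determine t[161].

18

t[0] = 1; t[1] = 33; t[2] = 9; t[3] = 27; t[4] = 36; t[5] = 18; t[6] = 9.
Since t[6] = t[2] = 9, the sequence is eventually periodic: after a pre-period of length 2 it cycles with period 4.
For n ≥ 2, t[n] depends only on (n - 2) mod 4. (161 - 2) mod 4 = 3, so t[161] = t[5] = 18.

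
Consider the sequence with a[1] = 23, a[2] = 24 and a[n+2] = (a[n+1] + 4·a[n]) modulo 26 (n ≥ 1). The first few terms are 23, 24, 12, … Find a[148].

4

Listing terms: a[1] = 23, a[2] = 24, a[3] = 12, a[4] = 4, a[5] = 0, a[6] = 16, a[7] = 16, a[8] = 2, a[9] = 14, a[10] = 22, a[11] = 0, a[12] = 10, a[13] = 10, a[14] = 24, a[15] = 12.
Since (a[14], a[15]) = (a[2], a[3]) = (24, 12) (two consecutive terms determine the rest), the sequence is eventually periodic: after a pre-period of length 1 it cycles with period 12.
For n ≥ 2, a[n] depends only on (n - 2) mod 12. (148 - 2) mod 12 = 2, so a[148] = a[4] = 4.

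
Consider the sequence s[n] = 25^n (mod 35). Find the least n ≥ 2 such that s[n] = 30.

2

We have s[1] = 25,  s[2] = 30,  s[3] = 15,  s[4] = 25.
The sequence repeats with period 3.
The value 30 first appears (with n ≥ 2) at s[2].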